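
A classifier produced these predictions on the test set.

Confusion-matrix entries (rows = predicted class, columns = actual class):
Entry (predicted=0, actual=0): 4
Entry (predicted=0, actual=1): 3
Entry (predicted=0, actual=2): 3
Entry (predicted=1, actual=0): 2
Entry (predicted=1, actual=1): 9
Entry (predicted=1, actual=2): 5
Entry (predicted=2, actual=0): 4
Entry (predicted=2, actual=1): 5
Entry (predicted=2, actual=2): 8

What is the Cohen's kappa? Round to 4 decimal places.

Observed agreement pₒ = trace/N = 21/43 = 0.48837
Expected agreement pₑ = Σ (rowᵢ·colᵢ)/N² = (10·10 + 17·16 + 16·17)/43² = 0.34830
κ = (pₒ − pₑ)/(1 − pₑ) = (0.48837 − 0.34830)/(1 − 0.34830) = 0.2149

0.2149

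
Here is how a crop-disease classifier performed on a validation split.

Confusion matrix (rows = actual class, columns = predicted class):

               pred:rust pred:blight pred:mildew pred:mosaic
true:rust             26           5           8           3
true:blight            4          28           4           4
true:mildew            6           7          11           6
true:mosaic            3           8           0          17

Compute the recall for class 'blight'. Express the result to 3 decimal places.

0.700

Take TP from the diagonal, FP from the rest of the 'blight' prediction marginal, FN from the rest of the 'blight' actual marginal.
recall = TP/(TP+FN).
blight: TP=28, FN=4+4+4=12 → 28/40 = 0.7000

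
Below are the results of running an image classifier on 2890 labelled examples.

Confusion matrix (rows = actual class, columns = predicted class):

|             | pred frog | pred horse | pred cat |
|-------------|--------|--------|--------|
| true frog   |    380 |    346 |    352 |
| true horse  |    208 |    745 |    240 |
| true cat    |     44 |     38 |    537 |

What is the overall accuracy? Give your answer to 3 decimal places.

0.575

Accuracy = trace / total = (380+745+537=1662) / 2890 = 1662/2890 = 0.575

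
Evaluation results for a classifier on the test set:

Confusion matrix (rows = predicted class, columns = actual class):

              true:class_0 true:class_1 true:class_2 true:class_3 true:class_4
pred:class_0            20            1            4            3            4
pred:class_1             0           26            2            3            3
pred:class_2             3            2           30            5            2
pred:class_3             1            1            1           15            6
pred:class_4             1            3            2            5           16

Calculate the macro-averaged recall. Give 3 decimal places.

Per-class recall (TP/(TP+FN)):
  class_0: TP=20, FN=0+3+1+1=5 → 20/25 = 0.8000
  class_1: TP=26, FN=1+2+1+3=7 → 26/33 = 0.7879
  class_2: TP=30, FN=4+2+1+2=9 → 30/39 = 0.7692
  class_3: TP=15, FN=3+3+5+5=16 → 15/31 = 0.4839
  class_4: TP=16, FN=4+3+2+6=15 → 16/31 = 0.5161
Macro-recall = mean = (0.8000 + 0.7879 + 0.7692 + 0.4839 + 0.5161) / 5 = 0.671

0.671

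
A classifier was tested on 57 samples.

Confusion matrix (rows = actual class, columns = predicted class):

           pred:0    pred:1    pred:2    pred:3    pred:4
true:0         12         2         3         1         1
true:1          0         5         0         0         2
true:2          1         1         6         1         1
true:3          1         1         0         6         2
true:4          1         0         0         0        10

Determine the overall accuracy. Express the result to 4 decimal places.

0.6842

Accuracy = trace / total = (12+5+6+6+10=39) / 57 = 39/57 = 0.6842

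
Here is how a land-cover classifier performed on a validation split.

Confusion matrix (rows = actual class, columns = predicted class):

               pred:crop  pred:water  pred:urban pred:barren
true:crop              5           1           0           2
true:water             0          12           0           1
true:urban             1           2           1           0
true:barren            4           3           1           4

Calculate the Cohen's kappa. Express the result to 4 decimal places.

Observed agreement pₒ = trace/N = 22/37 = 0.59459
Expected agreement pₑ = Σ (rowᵢ·colᵢ)/N² = (8·10 + 13·18 + 4·2 + 12·7)/37² = 0.29657
κ = (pₒ − pₑ)/(1 − pₑ) = (0.59459 − 0.29657)/(1 − 0.29657) = 0.4237

0.4237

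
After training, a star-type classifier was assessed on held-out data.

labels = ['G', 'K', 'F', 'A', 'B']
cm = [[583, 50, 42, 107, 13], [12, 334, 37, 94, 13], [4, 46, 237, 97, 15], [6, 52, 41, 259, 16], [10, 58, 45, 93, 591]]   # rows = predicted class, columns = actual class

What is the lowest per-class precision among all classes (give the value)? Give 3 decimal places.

0.594

Per-class precision (TP/(TP+FP)):
  G: TP=583, FP=50+42+107+13=212 → 583/795 = 0.7333
  K: TP=334, FP=12+37+94+13=156 → 334/490 = 0.6816
  F: TP=237, FP=4+46+97+15=162 → 237/399 = 0.5940
  A: TP=259, FP=6+52+41+16=115 → 259/374 = 0.6925
  B: TP=591, FP=10+58+45+93=206 → 591/797 = 0.7415
Lowest is class 'F' with precision = 0.594.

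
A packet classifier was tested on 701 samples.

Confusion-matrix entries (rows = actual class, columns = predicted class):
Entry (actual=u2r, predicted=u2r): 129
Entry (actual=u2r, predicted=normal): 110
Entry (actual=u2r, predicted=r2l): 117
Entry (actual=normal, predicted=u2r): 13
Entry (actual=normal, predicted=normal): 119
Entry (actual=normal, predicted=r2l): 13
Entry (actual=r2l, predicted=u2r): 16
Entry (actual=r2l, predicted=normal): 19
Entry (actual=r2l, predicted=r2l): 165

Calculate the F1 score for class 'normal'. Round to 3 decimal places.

0.606

Take TP from the diagonal, FP from the rest of the 'normal' prediction marginal, FN from the rest of the 'normal' actual marginal.
F1 score = 2·TP/(2·TP+FP+FN).
normal: TP=119, FP=110+19=129, FN=13+13=26 → 238/393 = 0.6056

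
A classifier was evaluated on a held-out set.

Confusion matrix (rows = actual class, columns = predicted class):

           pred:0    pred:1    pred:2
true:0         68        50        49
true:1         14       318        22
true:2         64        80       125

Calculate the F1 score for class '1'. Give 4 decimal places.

0.7930

Treat '1' as positive and all other classes as negative.
F1 score = 2·TP/(2·TP+FP+FN).
1: TP=318, FP=50+80=130, FN=14+22=36 → 636/802 = 0.79302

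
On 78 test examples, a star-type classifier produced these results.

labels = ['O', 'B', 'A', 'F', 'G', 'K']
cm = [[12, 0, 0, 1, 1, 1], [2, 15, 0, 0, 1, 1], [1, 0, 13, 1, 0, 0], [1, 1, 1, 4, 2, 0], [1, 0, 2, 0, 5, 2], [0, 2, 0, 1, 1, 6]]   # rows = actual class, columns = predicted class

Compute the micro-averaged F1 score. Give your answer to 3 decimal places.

0.705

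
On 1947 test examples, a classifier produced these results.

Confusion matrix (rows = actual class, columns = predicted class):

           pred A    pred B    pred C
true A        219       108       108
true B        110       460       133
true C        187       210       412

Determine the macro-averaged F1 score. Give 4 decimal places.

0.5485

Per-class F1 score (2·TP/(2·TP+FP+FN)):
  A: TP=219, FP=110+187=297, FN=108+108=216 → 438/951 = 0.46057
  B: TP=460, FP=108+210=318, FN=110+133=243 → 920/1481 = 0.62120
  C: TP=412, FP=108+133=241, FN=187+210=397 → 824/1462 = 0.56361
Macro-F1 score = mean = (0.46057 + 0.62120 + 0.56361) / 3 = 0.5485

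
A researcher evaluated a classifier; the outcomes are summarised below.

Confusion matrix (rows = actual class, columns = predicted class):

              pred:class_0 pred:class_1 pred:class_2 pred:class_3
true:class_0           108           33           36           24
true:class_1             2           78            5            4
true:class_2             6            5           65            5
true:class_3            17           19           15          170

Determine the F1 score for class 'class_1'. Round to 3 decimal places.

0.696

One-vs-rest for 'class_1': TP = diagonal; FP = other classes predicted 'class_1'; FN = 'class_1' predicted as other.
F1 score = 2·TP/(2·TP+FP+FN).
class_1: TP=78, FP=33+5+19=57, FN=2+5+4=11 → 156/224 = 0.6964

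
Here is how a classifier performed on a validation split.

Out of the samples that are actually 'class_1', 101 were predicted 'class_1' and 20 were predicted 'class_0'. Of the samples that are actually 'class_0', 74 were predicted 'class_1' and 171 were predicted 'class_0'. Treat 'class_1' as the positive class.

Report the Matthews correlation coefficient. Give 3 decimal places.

MCC = (TP·TN − FP·FN) / √((TP+FP)(TP+FN)(TN+FP)(TN+FN))
Numerator = 101·171 − 74·20 = 15791
Denominator = √(175·121·245·191) = √990884125 = 31478.3120
MCC = 15791 / 31478.3120 = 0.502

0.502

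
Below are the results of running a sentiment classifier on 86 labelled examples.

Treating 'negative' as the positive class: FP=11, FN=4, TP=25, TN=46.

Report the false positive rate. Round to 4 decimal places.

FPR = FP/(FP+TN) = 11/(11+46) = 0.1930

0.1930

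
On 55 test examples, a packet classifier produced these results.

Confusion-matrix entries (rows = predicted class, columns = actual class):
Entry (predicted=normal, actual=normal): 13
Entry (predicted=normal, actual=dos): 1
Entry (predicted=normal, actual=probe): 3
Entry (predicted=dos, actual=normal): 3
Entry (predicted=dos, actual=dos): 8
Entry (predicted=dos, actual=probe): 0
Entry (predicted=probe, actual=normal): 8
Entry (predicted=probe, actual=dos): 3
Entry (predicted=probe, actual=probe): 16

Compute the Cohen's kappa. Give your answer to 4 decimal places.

Observed agreement pₒ = trace/N = 37/55 = 0.67273
Expected agreement pₑ = Σ (rowᵢ·colᵢ)/N² = (24·17 + 12·11 + 19·27)/55² = 0.34810
κ = (pₒ − pₑ)/(1 − pₑ) = (0.67273 − 0.34810)/(1 − 0.34810) = 0.4980

0.4980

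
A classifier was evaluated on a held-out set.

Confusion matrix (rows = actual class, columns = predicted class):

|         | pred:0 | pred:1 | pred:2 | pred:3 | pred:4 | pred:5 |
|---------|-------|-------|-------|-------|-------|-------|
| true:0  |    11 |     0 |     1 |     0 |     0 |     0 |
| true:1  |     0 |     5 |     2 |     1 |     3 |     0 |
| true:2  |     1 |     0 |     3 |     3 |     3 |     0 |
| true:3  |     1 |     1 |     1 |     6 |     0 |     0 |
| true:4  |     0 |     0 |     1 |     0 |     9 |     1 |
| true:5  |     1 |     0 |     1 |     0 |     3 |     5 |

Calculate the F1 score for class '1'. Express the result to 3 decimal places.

One-vs-rest for '1': TP = diagonal; FP = other classes predicted '1'; FN = '1' predicted as other.
F1 score = 2·TP/(2·TP+FP+FN).
1: TP=5, FP=0+0+1+0+0=1, FN=0+2+1+3+0=6 → 10/17 = 0.5882

0.588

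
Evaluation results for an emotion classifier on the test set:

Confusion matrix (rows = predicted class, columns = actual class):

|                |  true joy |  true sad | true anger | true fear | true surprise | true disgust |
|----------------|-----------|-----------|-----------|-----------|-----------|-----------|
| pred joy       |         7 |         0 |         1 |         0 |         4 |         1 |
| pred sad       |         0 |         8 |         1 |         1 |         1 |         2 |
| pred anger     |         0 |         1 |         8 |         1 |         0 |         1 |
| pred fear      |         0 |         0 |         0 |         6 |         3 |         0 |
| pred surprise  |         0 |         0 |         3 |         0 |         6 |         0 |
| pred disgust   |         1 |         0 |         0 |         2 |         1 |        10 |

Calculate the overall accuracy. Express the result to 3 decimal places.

0.652

Accuracy = trace / total = (7+8+8+6+6+10=45) / 69 = 45/69 = 0.652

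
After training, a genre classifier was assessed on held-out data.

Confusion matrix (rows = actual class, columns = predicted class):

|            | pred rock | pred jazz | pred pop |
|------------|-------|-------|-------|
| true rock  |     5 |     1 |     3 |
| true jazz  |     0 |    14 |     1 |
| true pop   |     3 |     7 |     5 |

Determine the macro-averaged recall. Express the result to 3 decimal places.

Per-class recall (TP/(TP+FN)):
  rock: TP=5, FN=1+3=4 → 5/9 = 0.5556
  jazz: TP=14, FN=0+1=1 → 14/15 = 0.9333
  pop: TP=5, FN=3+7=10 → 5/15 = 0.3333
Macro-recall = mean = (0.5556 + 0.9333 + 0.3333) / 3 = 0.607

0.607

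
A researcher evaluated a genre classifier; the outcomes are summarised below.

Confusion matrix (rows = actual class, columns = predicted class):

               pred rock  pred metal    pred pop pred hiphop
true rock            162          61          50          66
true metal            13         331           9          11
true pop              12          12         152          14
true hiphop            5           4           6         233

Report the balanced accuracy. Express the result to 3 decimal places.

0.782

Balanced accuracy = mean of per-class recall.
  rock: recall = 162/339 = 0.4779
  metal: recall = 331/364 = 0.9093
  pop: recall = 152/190 = 0.8000
  hiphop: recall = 233/248 = 0.9395
Mean = (0.4779 + 0.9093 + 0.8000 + 0.9395) / 4 = 0.782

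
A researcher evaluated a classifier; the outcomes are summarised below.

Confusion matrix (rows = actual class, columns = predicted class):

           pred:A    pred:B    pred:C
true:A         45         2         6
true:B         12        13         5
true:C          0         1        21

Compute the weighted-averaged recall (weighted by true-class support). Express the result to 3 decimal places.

0.752

Per-class recall (TP/(TP+FN)):
  A: TP=45, FN=2+6=8 → 45/53 = 0.8491
  B: TP=13, FN=12+5=17 → 13/30 = 0.4333
  C: TP=21, FN=0+1=1 → 21/22 = 0.9545
Weighted-recall = Σ (supportᵢ/N)·recallᵢ with N=105: (53/105)·0.8491 + (30/105)·0.4333 + (22/105)·0.9545 = 0.752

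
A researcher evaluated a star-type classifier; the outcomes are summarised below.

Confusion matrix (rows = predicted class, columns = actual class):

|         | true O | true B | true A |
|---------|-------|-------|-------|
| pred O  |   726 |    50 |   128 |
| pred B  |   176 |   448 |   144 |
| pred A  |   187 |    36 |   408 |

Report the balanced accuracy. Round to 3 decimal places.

0.702

Balanced accuracy = mean of per-class recall.
  O: recall = 726/1089 = 0.6667
  B: recall = 448/534 = 0.8390
  A: recall = 408/680 = 0.6000
Mean = (0.6667 + 0.8390 + 0.6000) / 3 = 0.702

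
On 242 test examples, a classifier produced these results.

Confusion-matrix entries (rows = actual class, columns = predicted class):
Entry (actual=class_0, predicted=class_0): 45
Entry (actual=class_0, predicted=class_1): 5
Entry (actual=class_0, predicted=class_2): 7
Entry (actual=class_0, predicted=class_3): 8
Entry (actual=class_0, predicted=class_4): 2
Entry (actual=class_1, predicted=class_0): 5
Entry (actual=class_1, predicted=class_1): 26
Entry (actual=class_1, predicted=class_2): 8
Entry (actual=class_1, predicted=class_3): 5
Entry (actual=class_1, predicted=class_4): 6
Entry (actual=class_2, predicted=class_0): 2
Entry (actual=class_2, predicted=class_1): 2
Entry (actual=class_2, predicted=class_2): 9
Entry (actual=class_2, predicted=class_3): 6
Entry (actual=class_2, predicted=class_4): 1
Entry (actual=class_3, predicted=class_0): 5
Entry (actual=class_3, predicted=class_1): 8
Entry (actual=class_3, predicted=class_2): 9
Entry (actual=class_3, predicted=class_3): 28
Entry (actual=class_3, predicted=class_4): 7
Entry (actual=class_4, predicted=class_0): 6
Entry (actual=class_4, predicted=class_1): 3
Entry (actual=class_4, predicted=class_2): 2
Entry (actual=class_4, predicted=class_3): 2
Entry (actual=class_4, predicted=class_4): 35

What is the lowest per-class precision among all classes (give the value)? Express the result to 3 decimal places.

0.257

Per-class precision (TP/(TP+FP)):
  class_0: TP=45, FP=5+2+5+6=18 → 45/63 = 0.7143
  class_1: TP=26, FP=5+2+8+3=18 → 26/44 = 0.5909
  class_2: TP=9, FP=7+8+9+2=26 → 9/35 = 0.2571
  class_3: TP=28, FP=8+5+6+2=21 → 28/49 = 0.5714
  class_4: TP=35, FP=2+6+1+7=16 → 35/51 = 0.6863
Lowest is class 'class_2' with precision = 0.257.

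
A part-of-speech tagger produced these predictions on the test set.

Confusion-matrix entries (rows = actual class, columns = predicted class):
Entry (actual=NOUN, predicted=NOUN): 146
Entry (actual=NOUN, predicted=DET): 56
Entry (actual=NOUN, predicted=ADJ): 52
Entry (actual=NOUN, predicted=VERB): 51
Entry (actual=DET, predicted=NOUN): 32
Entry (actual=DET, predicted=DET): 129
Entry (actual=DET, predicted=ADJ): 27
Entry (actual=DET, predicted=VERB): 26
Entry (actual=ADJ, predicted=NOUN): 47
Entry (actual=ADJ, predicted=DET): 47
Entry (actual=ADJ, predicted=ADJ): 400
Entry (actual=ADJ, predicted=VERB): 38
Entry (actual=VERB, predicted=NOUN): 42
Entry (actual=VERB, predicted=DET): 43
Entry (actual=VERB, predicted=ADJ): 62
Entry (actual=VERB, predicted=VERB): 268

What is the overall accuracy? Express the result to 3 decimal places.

0.643

Accuracy = trace / total = (146+129+400+268=943) / 1466 = 943/1466 = 0.643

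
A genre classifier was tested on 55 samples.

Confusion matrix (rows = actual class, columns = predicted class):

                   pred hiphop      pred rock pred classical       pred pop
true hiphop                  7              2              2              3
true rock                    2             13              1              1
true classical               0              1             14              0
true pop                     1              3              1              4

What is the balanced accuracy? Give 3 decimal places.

0.661

Balanced accuracy = mean of per-class recall.
  hiphop: recall = 7/14 = 0.5000
  rock: recall = 13/17 = 0.7647
  classical: recall = 14/15 = 0.9333
  pop: recall = 4/9 = 0.4444
Mean = (0.5000 + 0.7647 + 0.9333 + 0.4444) / 4 = 0.661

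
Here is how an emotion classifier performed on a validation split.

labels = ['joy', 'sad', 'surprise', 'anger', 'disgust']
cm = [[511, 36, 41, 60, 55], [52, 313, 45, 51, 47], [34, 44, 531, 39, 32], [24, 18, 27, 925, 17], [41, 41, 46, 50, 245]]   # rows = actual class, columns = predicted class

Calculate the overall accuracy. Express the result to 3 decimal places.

Accuracy = trace / total = (511+313+531+925+245=2525) / 3325 = 2525/3325 = 0.759

0.759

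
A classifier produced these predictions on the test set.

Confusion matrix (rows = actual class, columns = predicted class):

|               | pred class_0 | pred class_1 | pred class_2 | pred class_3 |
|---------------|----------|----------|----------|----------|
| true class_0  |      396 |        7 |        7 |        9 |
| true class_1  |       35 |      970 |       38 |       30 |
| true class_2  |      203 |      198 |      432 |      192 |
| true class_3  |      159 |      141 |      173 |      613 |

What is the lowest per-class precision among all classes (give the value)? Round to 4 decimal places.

0.4994

Per-class precision (TP/(TP+FP)):
  class_0: TP=396, FP=35+203+159=397 → 396/793 = 0.49937
  class_1: TP=970, FP=7+198+141=346 → 970/1316 = 0.73708
  class_2: TP=432, FP=7+38+173=218 → 432/650 = 0.66462
  class_3: TP=613, FP=9+30+192=231 → 613/844 = 0.72630
Lowest is class 'class_0' with precision = 0.4994.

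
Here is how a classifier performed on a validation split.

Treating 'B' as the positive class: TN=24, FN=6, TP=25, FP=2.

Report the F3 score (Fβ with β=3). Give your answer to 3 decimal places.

0.817

Fβ = (1+β²)·TP / ((1+β²)·TP + β²·FN + FP), with β²=9
= 10·25 / (10·25 + 9·6 + 2) = 0.817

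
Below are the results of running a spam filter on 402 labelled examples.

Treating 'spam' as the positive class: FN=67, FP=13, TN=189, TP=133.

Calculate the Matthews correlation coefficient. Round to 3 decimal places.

0.624

MCC = (TP·TN − FP·FN) / √((TP+FP)(TP+FN)(TN+FP)(TN+FN))
Numerator = 133·189 − 13·67 = 24266
Denominator = √(146·200·202·256) = √1509990400 = 38858.5949
MCC = 24266 / 38858.5949 = 0.624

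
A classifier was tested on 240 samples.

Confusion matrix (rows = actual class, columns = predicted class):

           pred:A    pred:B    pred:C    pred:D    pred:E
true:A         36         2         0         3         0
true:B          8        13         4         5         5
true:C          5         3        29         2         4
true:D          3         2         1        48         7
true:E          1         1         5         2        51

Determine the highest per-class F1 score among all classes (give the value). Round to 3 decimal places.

0.803

Per-class F1 score (2·TP/(2·TP+FP+FN)):
  A: TP=36, FP=8+5+3+1=17, FN=2+0+3+0=5 → 72/94 = 0.7660
  B: TP=13, FP=2+3+2+1=8, FN=8+4+5+5=22 → 26/56 = 0.4643
  C: TP=29, FP=0+4+1+5=10, FN=5+3+2+4=14 → 58/82 = 0.7073
  D: TP=48, FP=3+5+2+2=12, FN=3+2+1+7=13 → 96/121 = 0.7934
  E: TP=51, FP=0+5+4+7=16, FN=1+1+5+2=9 → 102/127 = 0.8031
Highest is class 'E' with F1 score = 0.803.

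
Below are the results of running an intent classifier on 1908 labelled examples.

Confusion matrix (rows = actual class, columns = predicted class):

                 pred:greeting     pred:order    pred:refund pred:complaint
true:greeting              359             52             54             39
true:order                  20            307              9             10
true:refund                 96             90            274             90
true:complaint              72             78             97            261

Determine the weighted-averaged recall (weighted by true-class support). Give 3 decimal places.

0.629

Per-class recall (TP/(TP+FN)):
  greeting: TP=359, FN=52+54+39=145 → 359/504 = 0.7123
  order: TP=307, FN=20+9+10=39 → 307/346 = 0.8873
  refund: TP=274, FN=96+90+90=276 → 274/550 = 0.4982
  complaint: TP=261, FN=72+78+97=247 → 261/508 = 0.5138
Weighted-recall = Σ (supportᵢ/N)·recallᵢ with N=1908: (504/1908)·0.7123 + (346/1908)·0.8873 + (550/1908)·0.4982 + (508/1908)·0.5138 = 0.629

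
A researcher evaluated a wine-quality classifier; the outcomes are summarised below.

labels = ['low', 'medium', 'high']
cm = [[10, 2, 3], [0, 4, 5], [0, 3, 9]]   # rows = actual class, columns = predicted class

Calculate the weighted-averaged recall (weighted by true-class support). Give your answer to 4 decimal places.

Per-class recall (TP/(TP+FN)):
  low: TP=10, FN=2+3=5 → 10/15 = 0.66667
  medium: TP=4, FN=0+5=5 → 4/9 = 0.44444
  high: TP=9, FN=0+3=3 → 9/12 = 0.75000
Weighted-recall = Σ (supportᵢ/N)·recallᵢ with N=36: (15/36)·0.66667 + (9/36)·0.44444 + (12/36)·0.75000 = 0.6389

0.6389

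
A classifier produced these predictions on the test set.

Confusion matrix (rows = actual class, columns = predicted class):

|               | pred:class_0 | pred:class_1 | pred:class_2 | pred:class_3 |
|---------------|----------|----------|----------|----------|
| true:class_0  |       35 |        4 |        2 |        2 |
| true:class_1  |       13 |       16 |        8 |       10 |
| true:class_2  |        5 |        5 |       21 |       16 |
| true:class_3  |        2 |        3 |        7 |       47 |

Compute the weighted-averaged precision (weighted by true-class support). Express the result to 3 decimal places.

Per-class precision (TP/(TP+FP)):
  class_0: TP=35, FP=13+5+2=20 → 35/55 = 0.6364
  class_1: TP=16, FP=4+5+3=12 → 16/28 = 0.5714
  class_2: TP=21, FP=2+8+7=17 → 21/38 = 0.5526
  class_3: TP=47, FP=2+10+16=28 → 47/75 = 0.6267
Weighted-precision = Σ (supportᵢ/N)·precisionᵢ with N=196: (43/196)·0.6364 + (47/196)·0.5714 + (47/196)·0.5526 + (59/196)·0.6267 = 0.598

0.598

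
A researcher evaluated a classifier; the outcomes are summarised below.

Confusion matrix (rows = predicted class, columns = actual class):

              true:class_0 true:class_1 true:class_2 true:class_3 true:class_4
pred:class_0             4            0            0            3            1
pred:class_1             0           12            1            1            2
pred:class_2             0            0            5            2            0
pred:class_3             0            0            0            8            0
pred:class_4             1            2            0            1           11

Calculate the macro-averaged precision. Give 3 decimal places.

0.740

Per-class precision (TP/(TP+FP)):
  class_0: TP=4, FP=0+0+3+1=4 → 4/8 = 0.5000
  class_1: TP=12, FP=0+1+1+2=4 → 12/16 = 0.7500
  class_2: TP=5, FP=0+0+2+0=2 → 5/7 = 0.7143
  class_3: TP=8, FP=0+0+0+0=0 → 8/8 = 1.0000
  class_4: TP=11, FP=1+2+0+1=4 → 11/15 = 0.7333
Macro-precision = mean = (0.5000 + 0.7500 + 0.7143 + 1.0000 + 0.7333) / 5 = 0.740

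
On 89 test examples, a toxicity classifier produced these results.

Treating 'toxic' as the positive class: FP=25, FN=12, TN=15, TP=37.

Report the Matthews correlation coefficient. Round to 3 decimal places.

MCC = (TP·TN − FP·FN) / √((TP+FP)(TP+FN)(TN+FP)(TN+FN))
Numerator = 37·15 − 25·12 = 255
Denominator = √(62·49·40·27) = √3281040 = 1811.3641
MCC = 255 / 1811.3641 = 0.141

0.141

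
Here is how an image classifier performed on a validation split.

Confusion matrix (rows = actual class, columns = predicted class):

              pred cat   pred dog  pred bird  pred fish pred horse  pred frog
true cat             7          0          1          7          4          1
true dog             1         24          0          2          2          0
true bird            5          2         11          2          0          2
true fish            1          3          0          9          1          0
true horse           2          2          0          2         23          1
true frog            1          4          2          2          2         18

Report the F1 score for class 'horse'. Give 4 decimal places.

0.7419

One-vs-rest for 'horse': TP = diagonal; FP = other classes predicted 'horse'; FN = 'horse' predicted as other.
F1 score = 2·TP/(2·TP+FP+FN).
horse: TP=23, FP=4+2+0+1+2=9, FN=2+2+0+2+1=7 → 46/62 = 0.74194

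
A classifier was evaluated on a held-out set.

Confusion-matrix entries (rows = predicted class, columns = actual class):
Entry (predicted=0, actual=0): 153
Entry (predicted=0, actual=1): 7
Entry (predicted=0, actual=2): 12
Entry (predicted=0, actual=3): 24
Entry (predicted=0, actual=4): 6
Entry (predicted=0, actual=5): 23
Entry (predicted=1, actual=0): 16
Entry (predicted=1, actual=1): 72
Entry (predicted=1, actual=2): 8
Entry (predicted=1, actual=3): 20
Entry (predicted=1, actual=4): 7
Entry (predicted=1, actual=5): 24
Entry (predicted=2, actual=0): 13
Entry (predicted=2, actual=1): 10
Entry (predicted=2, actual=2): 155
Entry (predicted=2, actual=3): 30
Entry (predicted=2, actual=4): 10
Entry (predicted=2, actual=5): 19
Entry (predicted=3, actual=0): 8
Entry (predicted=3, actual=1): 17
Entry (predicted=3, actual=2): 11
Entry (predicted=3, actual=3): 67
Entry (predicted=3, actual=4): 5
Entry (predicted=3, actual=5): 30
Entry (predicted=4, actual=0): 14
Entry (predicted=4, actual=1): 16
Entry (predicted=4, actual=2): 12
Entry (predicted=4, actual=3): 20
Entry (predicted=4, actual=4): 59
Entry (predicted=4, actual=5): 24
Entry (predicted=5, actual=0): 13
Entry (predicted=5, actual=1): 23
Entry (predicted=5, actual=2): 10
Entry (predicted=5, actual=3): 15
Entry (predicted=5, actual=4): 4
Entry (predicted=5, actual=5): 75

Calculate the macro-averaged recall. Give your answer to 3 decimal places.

Per-class recall (TP/(TP+FN)):
  0: TP=153, FN=16+13+8+14+13=64 → 153/217 = 0.7051
  1: TP=72, FN=7+10+17+16+23=73 → 72/145 = 0.4966
  2: TP=155, FN=12+8+11+12+10=53 → 155/208 = 0.7452
  3: TP=67, FN=24+20+30+20+15=109 → 67/176 = 0.3807
  4: TP=59, FN=6+7+10+5+4=32 → 59/91 = 0.6484
  5: TP=75, FN=23+24+19+30+24=120 → 75/195 = 0.3846
Macro-recall = mean = (0.7051 + 0.4966 + 0.7452 + 0.3807 + 0.6484 + 0.3846) / 6 = 0.560

0.560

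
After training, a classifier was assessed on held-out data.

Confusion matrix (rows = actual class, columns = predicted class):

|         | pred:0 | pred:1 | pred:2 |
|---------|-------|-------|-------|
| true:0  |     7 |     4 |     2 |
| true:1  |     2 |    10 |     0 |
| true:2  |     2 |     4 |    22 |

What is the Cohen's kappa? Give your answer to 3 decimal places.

0.583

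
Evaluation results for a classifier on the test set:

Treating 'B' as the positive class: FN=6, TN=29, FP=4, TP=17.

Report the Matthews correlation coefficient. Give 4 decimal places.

MCC = (TP·TN − FP·FN) / √((TP+FP)(TP+FN)(TN+FP)(TN+FN))
Numerator = 17·29 − 4·6 = 469
Denominator = √(21·23·33·35) = √557865 = 746.9036
MCC = 469 / 746.9036 = 0.6279

0.6279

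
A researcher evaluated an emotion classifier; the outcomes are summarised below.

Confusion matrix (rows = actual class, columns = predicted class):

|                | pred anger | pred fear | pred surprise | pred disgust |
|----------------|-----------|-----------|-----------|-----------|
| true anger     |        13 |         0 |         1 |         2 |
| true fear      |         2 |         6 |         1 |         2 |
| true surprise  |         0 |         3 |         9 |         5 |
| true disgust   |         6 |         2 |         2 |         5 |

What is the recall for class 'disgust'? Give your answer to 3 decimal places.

Take TP from the diagonal, FP from the rest of the 'disgust' prediction marginal, FN from the rest of the 'disgust' actual marginal.
recall = TP/(TP+FN).
disgust: TP=5, FN=6+2+2=10 → 5/15 = 0.3333

0.333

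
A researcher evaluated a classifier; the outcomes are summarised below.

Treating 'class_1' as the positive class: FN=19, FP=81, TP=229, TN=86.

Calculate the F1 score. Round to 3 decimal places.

Precision = TP/(TP+FP) = 229/310 = 0.7387
Recall = TP/(TP+FN) = 229/248 = 0.9234
F1 = 2·TP/(2·TP+FP+FN) = 458/558 = 0.821

0.821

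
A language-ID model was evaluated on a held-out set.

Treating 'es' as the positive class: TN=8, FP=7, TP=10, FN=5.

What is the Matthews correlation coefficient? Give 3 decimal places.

0.202

MCC = (TP·TN − FP·FN) / √((TP+FP)(TP+FN)(TN+FP)(TN+FN))
Numerator = 10·8 − 7·5 = 45
Denominator = √(17·15·15·13) = √49725 = 222.9910
MCC = 45 / 222.9910 = 0.202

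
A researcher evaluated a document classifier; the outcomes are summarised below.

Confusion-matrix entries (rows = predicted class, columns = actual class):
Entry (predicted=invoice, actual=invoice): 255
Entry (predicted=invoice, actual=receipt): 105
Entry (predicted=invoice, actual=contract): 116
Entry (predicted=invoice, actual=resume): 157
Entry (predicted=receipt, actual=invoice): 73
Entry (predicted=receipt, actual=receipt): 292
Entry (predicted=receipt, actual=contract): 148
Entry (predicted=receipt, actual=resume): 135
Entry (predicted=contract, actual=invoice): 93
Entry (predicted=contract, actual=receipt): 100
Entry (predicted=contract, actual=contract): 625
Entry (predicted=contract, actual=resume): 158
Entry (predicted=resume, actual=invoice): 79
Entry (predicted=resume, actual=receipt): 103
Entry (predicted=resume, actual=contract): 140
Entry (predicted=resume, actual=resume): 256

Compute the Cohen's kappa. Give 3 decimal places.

0.326

Observed agreement pₒ = trace/N = 1428/2835 = 0.5037
Expected agreement pₑ = Σ (rowᵢ·colᵢ)/N² = (500·633 + 600·648 + 1029·976 + 706·578)/2835² = 0.2635
κ = (pₒ − pₑ)/(1 − pₑ) = (0.5037 − 0.2635)/(1 − 0.2635) = 0.326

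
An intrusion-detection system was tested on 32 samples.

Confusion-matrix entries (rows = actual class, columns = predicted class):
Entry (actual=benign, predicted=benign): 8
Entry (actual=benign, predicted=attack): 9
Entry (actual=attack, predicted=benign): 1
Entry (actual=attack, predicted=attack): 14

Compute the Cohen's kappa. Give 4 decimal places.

Observed agreement pₒ = trace/N = 22/32 = 0.68750
Expected agreement pₑ = Σ (rowᵢ·colᵢ)/N² = (17·9 + 15·23)/32² = 0.48633
κ = (pₒ − pₑ)/(1 − pₑ) = (0.68750 − 0.48633)/(1 − 0.48633) = 0.3916

0.3916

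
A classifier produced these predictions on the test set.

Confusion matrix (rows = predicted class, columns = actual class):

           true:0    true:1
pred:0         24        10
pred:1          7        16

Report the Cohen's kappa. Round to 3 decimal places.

Observed agreement pₒ = trace/N = 40/57 = 0.7018
Expected agreement pₑ = Σ (rowᵢ·colᵢ)/N² = (31·34 + 26·23)/57² = 0.5085
κ = (pₒ − pₑ)/(1 − pₑ) = (0.7018 − 0.5085)/(1 − 0.5085) = 0.393

0.393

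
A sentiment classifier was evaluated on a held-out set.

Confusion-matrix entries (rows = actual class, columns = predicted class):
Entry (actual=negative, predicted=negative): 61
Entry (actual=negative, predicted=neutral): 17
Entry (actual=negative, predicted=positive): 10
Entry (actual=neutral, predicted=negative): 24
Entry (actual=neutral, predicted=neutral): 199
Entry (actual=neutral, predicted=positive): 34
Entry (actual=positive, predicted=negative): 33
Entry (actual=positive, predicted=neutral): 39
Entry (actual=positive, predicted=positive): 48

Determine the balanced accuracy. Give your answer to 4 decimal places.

0.6225

Balanced accuracy = mean of per-class recall.
  negative: recall = 61/88 = 0.69318
  neutral: recall = 199/257 = 0.77432
  positive: recall = 48/120 = 0.40000
Mean = (0.69318 + 0.77432 + 0.40000) / 3 = 0.6225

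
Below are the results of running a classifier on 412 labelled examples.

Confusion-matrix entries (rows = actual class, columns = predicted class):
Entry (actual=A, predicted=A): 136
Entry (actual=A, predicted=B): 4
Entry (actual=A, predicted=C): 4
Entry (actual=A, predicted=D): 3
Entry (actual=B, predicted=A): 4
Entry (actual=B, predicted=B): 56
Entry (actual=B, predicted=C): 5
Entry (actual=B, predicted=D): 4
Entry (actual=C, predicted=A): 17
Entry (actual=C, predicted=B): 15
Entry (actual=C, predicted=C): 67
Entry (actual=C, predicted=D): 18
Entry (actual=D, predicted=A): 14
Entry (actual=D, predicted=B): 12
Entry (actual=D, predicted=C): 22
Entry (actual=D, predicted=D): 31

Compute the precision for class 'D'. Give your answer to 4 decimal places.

One-vs-rest for 'D': TP = diagonal; FP = other classes predicted 'D'; FN = 'D' predicted as other.
precision = TP/(TP+FP).
D: TP=31, FP=3+4+18=25 → 31/56 = 0.55357

0.5536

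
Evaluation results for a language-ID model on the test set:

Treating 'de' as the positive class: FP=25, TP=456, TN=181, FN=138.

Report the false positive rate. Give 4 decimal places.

FPR = FP/(FP+TN) = 25/(25+181) = 0.1214

0.1214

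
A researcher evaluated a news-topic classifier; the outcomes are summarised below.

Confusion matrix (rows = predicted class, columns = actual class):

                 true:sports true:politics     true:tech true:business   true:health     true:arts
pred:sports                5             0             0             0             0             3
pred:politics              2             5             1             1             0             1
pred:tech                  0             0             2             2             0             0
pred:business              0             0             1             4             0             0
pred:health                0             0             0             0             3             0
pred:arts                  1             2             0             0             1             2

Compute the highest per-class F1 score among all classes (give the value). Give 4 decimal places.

0.8571

Per-class F1 score (2·TP/(2·TP+FP+FN)):
  sports: TP=5, FP=0+0+0+0+3=3, FN=2+0+0+0+1=3 → 10/16 = 0.62500
  politics: TP=5, FP=2+1+1+0+1=5, FN=0+0+0+0+2=2 → 10/17 = 0.58824
  tech: TP=2, FP=0+0+2+0+0=2, FN=0+1+1+0+0=2 → 4/8 = 0.50000
  business: TP=4, FP=0+0+1+0+0=1, FN=0+1+2+0+0=3 → 8/12 = 0.66667
  health: TP=3, FP=0+0+0+0+0=0, FN=0+0+0+0+1=1 → 6/7 = 0.85714
  arts: TP=2, FP=1+2+0+0+1=4, FN=3+1+0+0+0=4 → 4/12 = 0.33333
Highest is class 'health' with F1 score = 0.8571.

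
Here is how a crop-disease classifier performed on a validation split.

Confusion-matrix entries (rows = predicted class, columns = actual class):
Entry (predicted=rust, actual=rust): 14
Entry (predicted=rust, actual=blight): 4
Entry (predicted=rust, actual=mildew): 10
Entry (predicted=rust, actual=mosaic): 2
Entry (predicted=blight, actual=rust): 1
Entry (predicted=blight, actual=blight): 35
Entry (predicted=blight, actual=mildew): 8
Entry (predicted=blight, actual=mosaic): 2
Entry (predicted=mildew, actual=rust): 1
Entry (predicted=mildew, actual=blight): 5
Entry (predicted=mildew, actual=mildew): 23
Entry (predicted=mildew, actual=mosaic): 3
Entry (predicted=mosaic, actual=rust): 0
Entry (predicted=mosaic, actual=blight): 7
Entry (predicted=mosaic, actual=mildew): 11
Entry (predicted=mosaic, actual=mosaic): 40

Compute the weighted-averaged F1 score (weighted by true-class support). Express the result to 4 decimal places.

Per-class F1 score (2·TP/(2·TP+FP+FN)):
  rust: TP=14, FP=4+10+2=16, FN=1+1+0=2 → 28/46 = 0.60870
  blight: TP=35, FP=1+8+2=11, FN=4+5+7=16 → 70/97 = 0.72165
  mildew: TP=23, FP=1+5+3=9, FN=10+8+11=29 → 46/84 = 0.54762
  mosaic: TP=40, FP=0+7+11=18, FN=2+2+3=7 → 80/105 = 0.76190
Weighted-F1 score = Σ (supportᵢ/N)·F1 scoreᵢ with N=166: (16/166)·0.60870 + (51/166)·0.72165 + (52/166)·0.54762 + (47/166)·0.76190 = 0.6676

0.6676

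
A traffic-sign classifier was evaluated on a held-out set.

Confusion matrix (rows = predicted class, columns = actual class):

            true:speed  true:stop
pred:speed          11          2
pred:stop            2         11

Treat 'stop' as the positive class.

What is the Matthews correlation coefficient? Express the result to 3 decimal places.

MCC = (TP·TN − FP·FN) / √((TP+FP)(TP+FN)(TN+FP)(TN+FN))
Numerator = 11·11 − 2·2 = 117
Denominator = √(13·13·13·13) = √28561 = 169.0000
MCC = 117 / 169.0000 = 0.692

0.692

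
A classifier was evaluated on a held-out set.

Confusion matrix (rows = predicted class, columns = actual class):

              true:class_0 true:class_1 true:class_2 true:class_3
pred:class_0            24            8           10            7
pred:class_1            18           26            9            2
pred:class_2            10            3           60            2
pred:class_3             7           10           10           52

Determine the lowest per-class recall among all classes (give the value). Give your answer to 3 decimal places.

0.407

Per-class recall (TP/(TP+FN)):
  class_0: TP=24, FN=18+10+7=35 → 24/59 = 0.4068
  class_1: TP=26, FN=8+3+10=21 → 26/47 = 0.5532
  class_2: TP=60, FN=10+9+10=29 → 60/89 = 0.6742
  class_3: TP=52, FN=7+2+2=11 → 52/63 = 0.8254
Lowest is class 'class_0' with recall = 0.407.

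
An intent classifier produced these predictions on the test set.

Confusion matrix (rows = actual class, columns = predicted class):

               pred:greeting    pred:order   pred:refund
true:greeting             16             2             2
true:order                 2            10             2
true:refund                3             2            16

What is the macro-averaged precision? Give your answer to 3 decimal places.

Per-class precision (TP/(TP+FP)):
  greeting: TP=16, FP=2+3=5 → 16/21 = 0.7619
  order: TP=10, FP=2+2=4 → 10/14 = 0.7143
  refund: TP=16, FP=2+2=4 → 16/20 = 0.8000
Macro-precision = mean = (0.7619 + 0.7143 + 0.8000) / 3 = 0.759

0.759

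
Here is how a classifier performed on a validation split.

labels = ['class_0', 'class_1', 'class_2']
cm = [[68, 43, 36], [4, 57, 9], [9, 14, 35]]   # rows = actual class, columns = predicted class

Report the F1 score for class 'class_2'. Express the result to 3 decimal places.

0.507

Take TP from the diagonal, FP from the rest of the 'class_2' prediction marginal, FN from the rest of the 'class_2' actual marginal.
F1 score = 2·TP/(2·TP+FP+FN).
class_2: TP=35, FP=36+9=45, FN=9+14=23 → 70/138 = 0.5072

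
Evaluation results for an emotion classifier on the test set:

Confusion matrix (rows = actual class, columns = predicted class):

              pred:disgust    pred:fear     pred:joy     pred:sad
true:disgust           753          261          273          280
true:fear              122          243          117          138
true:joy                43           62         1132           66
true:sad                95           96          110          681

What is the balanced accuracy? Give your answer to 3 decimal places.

Balanced accuracy = mean of per-class recall.
  disgust: recall = 753/1567 = 0.4805
  fear: recall = 243/620 = 0.3919
  joy: recall = 1132/1303 = 0.8688
  sad: recall = 681/982 = 0.6935
Mean = (0.4805 + 0.3919 + 0.8688 + 0.6935) / 4 = 0.609

0.609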